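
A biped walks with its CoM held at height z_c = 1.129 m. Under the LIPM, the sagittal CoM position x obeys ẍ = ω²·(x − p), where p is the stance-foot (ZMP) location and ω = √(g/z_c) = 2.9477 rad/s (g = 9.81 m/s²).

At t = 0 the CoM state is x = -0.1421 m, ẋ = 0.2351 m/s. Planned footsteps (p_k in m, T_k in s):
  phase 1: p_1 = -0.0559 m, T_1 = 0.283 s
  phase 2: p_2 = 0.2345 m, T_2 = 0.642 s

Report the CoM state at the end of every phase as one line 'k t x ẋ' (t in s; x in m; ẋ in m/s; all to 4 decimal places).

1 0.2830 -0.0994 0.0843
2 0.9250 -0.8055 -2.9046

phase 1: p=-0.0559, T=0.283, ωT=0.834199, cosh=1.368595, sinh=0.934373; start (x,ẋ)=(-0.142100, 0.235100) → end (x,ẋ)=(-0.099350, 0.084340)
phase 2: p=0.2345, T=0.642, ωT=1.892423, cosh=3.393068, sinh=3.242362; start (x,ẋ)=(-0.099350, 0.084340) → end (x,ẋ)=(-0.805505, -2.904603)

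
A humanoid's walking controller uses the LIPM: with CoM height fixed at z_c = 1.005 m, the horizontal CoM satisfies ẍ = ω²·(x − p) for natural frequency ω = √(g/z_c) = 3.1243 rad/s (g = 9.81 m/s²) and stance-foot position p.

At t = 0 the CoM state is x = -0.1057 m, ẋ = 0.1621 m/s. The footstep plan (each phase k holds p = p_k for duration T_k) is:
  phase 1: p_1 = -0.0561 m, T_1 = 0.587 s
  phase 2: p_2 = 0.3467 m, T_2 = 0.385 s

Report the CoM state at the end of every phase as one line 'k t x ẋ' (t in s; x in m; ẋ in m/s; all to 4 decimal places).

1 0.5870 -0.0571 0.0477
2 0.9720 -0.3630 -1.8242

phase 1: p=-0.0561, T=0.587, ωT=1.833964, cosh=3.209213, sinh=3.049434; start (x,ẋ)=(-0.105700, 0.162100) → end (x,ẋ)=(-0.057061, 0.047657)
phase 2: p=0.3467, T=0.385, ωT=1.202856, cosh=1.814973, sinh=1.514638; start (x,ẋ)=(-0.057061, 0.047657) → end (x,ẋ)=(-0.363012, -1.824176)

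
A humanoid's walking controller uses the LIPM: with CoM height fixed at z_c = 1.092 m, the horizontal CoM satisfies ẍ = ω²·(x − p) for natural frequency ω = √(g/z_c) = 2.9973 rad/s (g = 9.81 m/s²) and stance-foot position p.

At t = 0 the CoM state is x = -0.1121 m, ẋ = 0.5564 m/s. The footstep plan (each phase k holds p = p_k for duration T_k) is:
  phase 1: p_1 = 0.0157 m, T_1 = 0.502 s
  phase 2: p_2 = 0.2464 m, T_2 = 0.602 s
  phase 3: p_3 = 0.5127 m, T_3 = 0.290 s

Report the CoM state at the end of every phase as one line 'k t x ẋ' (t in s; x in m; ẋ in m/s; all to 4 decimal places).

1 0.5020 0.1111 0.4946
2 1.1040 0.3119 0.3445
3 1.3940 0.3441 -0.1084

phase 1: p=0.0157, T=0.502, ωT=1.504645, cosh=2.362325, sinh=2.140228; start (x,ẋ)=(-0.112100, 0.556400) → end (x,ẋ)=(0.111094, 0.494572)
phase 2: p=0.2464, T=0.602, ωT=1.804375, cosh=3.120374, sinh=2.955796; start (x,ẋ)=(0.111094, 0.494572) → end (x,ẋ)=(0.311917, 0.344515)
phase 3: p=0.5127, T=0.290, ωT=0.869217, cosh=1.402161, sinh=0.982881; start (x,ẋ)=(0.311917, 0.344515) → end (x,ẋ)=(0.344144, -0.108438)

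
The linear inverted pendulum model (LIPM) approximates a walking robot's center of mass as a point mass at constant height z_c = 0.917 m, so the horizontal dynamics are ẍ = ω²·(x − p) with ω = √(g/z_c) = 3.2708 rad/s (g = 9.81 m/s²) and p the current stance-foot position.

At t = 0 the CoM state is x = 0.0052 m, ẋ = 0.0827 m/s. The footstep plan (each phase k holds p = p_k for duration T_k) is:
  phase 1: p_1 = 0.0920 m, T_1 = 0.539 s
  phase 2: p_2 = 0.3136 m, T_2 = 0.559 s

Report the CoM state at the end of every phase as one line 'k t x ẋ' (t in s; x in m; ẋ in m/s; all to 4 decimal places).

1 0.5390 -0.0969 -0.5550
2 1.0980 -1.5113 -5.8424

phase 1: p=0.0920, T=0.539, ωT=1.762961, cosh=3.000605, sinh=2.829069; start (x,ẋ)=(0.005200, 0.082700) → end (x,ẋ)=(-0.096921, -0.555038)
phase 2: p=0.3136, T=0.559, ωT=1.828377, cosh=3.192226, sinh=3.031552; start (x,ẋ)=(-0.096921, -0.555038) → end (x,ẋ)=(-1.511316, -5.842374)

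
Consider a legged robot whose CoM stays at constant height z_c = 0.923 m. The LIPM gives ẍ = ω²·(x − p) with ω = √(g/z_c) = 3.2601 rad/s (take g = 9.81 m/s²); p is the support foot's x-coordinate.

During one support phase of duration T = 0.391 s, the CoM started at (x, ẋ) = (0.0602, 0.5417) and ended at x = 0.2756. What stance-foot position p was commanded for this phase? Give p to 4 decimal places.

ωT = 3.2601·0.391 = 1.274699; cosh(ωT) = 1.928570, sinh(ωT) = 1.649055
x(T) = p + (x₀−p)·cosh(ωT) + (ẋ₀/ω)·sinh(ωT) ⇒ p·(1 − cosh) = x(T) − x₀·cosh − (ẋ₀/ω)·sinh
numerator   = 0.2756 − (0.0602)·1.928570 − (0.5417/3.2601)·1.649055 = -0.114508
denominator = 1 − 1.928570 = -0.928570
p = -0.114508 / -0.928570 = 0.1233

p = 0.1233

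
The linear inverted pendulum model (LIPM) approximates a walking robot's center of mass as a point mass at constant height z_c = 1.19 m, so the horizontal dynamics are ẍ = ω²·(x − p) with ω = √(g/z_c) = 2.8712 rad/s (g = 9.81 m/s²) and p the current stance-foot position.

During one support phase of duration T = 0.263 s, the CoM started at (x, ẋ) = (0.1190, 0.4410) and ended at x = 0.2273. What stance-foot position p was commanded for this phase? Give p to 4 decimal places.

ωT = 2.8712·0.263 = 0.755126; cosh(ωT) = 1.298915, sinh(ωT) = 0.828964
x(T) = p + (x₀−p)·cosh(ωT) + (ẋ₀/ω)·sinh(ωT) ⇒ p·(1 − cosh) = x(T) − x₀·cosh − (ẋ₀/ω)·sinh
numerator   = 0.2273 − (0.1190)·1.298915 − (0.4410/2.8712)·0.828964 = -0.054595
denominator = 1 − 1.298915 = -0.298915
p = -0.054595 / -0.298915 = 0.1826

p = 0.1826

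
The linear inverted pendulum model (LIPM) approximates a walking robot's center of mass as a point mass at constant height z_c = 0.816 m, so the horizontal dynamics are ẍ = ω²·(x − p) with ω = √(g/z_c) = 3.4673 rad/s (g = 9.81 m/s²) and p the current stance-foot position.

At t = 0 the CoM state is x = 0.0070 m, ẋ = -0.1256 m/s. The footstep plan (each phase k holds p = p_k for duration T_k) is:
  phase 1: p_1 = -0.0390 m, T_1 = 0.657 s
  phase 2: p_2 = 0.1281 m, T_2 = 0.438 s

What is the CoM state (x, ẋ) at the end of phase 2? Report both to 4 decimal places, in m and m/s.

x = -0.0530, ẋ = -0.5075

phase 1: p=-0.0390, T=0.657, ωT=2.278016, cosh=4.929896, sinh=4.827408; start (x,ẋ)=(0.007000, -0.125600) → end (x,ẋ)=(0.012906, 0.150756)
phase 2: p=0.1281, T=0.438, ωT=1.518677, cosh=2.392592, sinh=2.173590; start (x,ẋ)=(0.012906, 0.150756) → end (x,ẋ)=(-0.053005, -0.507457)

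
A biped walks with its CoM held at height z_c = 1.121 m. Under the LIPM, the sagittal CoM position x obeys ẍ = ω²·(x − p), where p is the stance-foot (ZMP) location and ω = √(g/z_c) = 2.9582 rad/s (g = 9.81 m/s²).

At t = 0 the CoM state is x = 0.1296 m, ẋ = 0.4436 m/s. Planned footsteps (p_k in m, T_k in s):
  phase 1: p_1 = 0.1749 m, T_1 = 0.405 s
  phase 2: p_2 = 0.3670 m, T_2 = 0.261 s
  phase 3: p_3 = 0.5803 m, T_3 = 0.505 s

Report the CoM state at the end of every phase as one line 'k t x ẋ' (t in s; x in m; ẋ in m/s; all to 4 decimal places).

1 0.4050 0.3188 0.6001
2 0.6660 0.4764 0.6668
3 1.1710 0.8140 0.9100

phase 1: p=0.1749, T=0.405, ωT=1.198071, cosh=1.807747, sinh=1.505971; start (x,ẋ)=(0.129600, 0.443600) → end (x,ẋ)=(0.318839, 0.600107)
phase 2: p=0.3670, T=0.261, ωT=0.772090, cosh=1.313166, sinh=0.851120; start (x,ẋ)=(0.318839, 0.600107) → end (x,ẋ)=(0.476416, 0.666780)
phase 3: p=0.5803, T=0.505, ωT=1.493891, cosh=2.339446, sinh=2.114948; start (x,ẋ)=(0.476416, 0.666780) → end (x,ẋ)=(0.813979, 0.909951)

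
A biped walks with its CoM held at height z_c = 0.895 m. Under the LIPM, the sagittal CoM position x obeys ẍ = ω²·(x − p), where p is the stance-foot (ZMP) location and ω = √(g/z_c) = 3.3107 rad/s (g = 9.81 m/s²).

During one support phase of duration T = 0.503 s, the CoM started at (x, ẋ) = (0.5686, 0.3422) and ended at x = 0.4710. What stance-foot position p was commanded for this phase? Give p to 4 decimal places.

ωT = 3.3107·0.503 = 1.665282; cosh(ωT) = 2.738151, sinh(ωT) = 2.549014
x(T) = p + (x₀−p)·cosh(ωT) + (ẋ₀/ω)·sinh(ωT) ⇒ p·(1 − cosh) = x(T) − x₀·cosh − (ẋ₀/ω)·sinh
numerator   = 0.4710 − (0.5686)·2.738151 − (0.3422/3.3107)·2.549014 = -1.349383
denominator = 1 − 2.738151 = -1.738151
p = -1.349383 / -1.738151 = 0.7763

p = 0.7763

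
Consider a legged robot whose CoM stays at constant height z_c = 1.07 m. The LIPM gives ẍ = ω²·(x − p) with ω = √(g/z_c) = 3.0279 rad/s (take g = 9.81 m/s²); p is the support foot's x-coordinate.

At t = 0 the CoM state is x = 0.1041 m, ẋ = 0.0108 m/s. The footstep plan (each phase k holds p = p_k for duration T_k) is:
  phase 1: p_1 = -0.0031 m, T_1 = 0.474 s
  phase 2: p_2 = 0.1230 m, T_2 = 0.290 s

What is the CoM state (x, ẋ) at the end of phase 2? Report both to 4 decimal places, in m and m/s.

phase 1: p=-0.0031, T=0.474, ωT=1.435225, cosh=2.219325, sinh=1.981263; start (x,ẋ)=(0.104100, 0.010800) → end (x,ẋ)=(0.241878, 0.667069)
phase 2: p=0.1230, T=0.290, ωT=0.878091, cosh=1.410939, sinh=0.995363; start (x,ẋ)=(0.241878, 0.667069) → end (x,ẋ)=(0.510016, 1.299476)

x = 0.5100, ẋ = 1.2995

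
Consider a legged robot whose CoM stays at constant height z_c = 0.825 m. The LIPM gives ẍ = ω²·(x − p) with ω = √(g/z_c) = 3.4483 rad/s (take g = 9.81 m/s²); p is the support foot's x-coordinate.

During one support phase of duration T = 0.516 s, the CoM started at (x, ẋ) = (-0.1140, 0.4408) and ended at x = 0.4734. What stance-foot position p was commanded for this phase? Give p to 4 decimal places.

ωT = 3.4483·0.516 = 1.779323; cosh(ωT) = 3.047297, sinh(ωT) = 2.878545
x(T) = p + (x₀−p)·cosh(ωT) + (ẋ₀/ω)·sinh(ωT) ⇒ p·(1 − cosh) = x(T) − x₀·cosh − (ẋ₀/ω)·sinh
numerator   = 0.4734 − (-0.1140)·3.047297 − (0.4408/3.4483)·2.878545 = 0.452824
denominator = 1 − 3.047297 = -2.047297
p = 0.452824 / -2.047297 = -0.2212

p = -0.2212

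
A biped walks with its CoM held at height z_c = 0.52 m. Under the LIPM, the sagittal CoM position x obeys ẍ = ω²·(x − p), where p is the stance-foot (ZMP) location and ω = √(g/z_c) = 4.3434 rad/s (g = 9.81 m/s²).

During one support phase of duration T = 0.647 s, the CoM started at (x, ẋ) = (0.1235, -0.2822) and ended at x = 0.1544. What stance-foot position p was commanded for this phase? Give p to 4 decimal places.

ωT = 4.3434·0.647 = 2.810180; cosh(ωT) = 8.336550, sinh(ωT) = 8.276355
x(T) = p + (x₀−p)·cosh(ωT) + (ẋ₀/ω)·sinh(ωT) ⇒ p·(1 − cosh) = x(T) − x₀·cosh − (ẋ₀/ω)·sinh
numerator   = 0.1544 − (0.1235)·8.336550 − (-0.2822/4.3434)·8.276355 = -0.337431
denominator = 1 − 8.336550 = -7.336550
p = -0.337431 / -7.336550 = 0.0460

p = 0.0460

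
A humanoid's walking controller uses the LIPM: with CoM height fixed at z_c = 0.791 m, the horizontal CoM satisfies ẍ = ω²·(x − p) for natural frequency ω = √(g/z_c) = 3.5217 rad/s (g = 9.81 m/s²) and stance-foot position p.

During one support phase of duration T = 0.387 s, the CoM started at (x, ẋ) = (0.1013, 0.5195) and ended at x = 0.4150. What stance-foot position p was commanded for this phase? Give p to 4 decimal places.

p = 0.0603

ωT = 3.5217·0.387 = 1.362898; cosh(ωT) = 2.081709, sinh(ωT) = 1.825791
x(T) = p + (x₀−p)·cosh(ωT) + (ẋ₀/ω)·sinh(ωT) ⇒ p·(1 − cosh) = x(T) − x₀·cosh − (ẋ₀/ω)·sinh
numerator   = 0.4150 − (0.1013)·2.081709 − (0.5195/3.5217)·1.825791 = -0.065207
denominator = 1 − 2.081709 = -1.081709
p = -0.065207 / -1.081709 = 0.0603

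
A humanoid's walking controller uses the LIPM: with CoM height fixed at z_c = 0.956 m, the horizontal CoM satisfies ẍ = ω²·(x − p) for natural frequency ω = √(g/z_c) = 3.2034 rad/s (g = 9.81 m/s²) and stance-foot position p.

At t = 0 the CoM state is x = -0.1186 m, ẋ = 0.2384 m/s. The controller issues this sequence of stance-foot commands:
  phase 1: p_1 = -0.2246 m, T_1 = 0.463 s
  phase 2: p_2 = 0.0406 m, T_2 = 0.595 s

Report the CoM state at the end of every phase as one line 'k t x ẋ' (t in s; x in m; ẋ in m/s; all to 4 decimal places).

1 0.4630 0.1765 1.2620
2 1.0580 1.8035 5.7703

phase 1: p=-0.2246, T=0.463, ωT=1.483174, cosh=2.316914, sinh=2.089998; start (x,ẋ)=(-0.118600, 0.238400) → end (x,ẋ)=(0.176532, 1.262033)
phase 2: p=0.0406, T=0.595, ωT=1.906023, cosh=3.437478, sinh=3.288807; start (x,ẋ)=(0.176532, 1.262033) → end (x,ẋ)=(1.803545, 5.770308)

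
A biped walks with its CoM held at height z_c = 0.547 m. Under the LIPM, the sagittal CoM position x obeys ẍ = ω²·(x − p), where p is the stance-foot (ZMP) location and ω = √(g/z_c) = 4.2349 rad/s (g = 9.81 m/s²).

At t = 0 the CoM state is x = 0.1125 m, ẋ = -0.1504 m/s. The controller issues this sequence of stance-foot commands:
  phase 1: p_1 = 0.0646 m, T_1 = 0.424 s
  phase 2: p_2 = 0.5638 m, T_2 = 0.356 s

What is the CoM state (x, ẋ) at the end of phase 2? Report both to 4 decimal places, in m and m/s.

phase 1: p=0.0646, T=0.424, ωT=1.795598, cosh=3.094551, sinh=2.928522; start (x,ẋ)=(0.112500, -0.150400) → end (x,ẋ)=(0.108824, 0.128635)
phase 2: p=0.5638, T=0.356, ωT=1.507624, cosh=2.368713, sinh=2.147277; start (x,ẋ)=(0.108824, 0.128635) → end (x,ẋ)=(-0.448683, -3.832624)

x = -0.4487, ẋ = -3.8326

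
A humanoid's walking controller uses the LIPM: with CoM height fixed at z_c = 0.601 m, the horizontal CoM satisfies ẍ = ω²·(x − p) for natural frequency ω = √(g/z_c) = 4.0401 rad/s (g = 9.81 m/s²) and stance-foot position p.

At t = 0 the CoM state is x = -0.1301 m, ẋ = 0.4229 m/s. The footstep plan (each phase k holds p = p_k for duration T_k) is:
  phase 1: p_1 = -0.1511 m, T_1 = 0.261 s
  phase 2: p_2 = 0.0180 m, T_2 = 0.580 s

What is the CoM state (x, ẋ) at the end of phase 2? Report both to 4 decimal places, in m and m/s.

x = 1.0065, ẋ = 4.0705

phase 1: p=-0.1511, T=0.261, ωT=1.054466, cosh=1.609410, sinh=1.261032; start (x,ẋ)=(-0.130100, 0.422900) → end (x,ẋ)=(0.014697, 0.787608)
phase 2: p=0.0180, T=0.580, ωT=2.343258, cosh=5.255564, sinh=5.159550; start (x,ẋ)=(0.014697, 0.787608) → end (x,ẋ)=(1.006483, 4.070472)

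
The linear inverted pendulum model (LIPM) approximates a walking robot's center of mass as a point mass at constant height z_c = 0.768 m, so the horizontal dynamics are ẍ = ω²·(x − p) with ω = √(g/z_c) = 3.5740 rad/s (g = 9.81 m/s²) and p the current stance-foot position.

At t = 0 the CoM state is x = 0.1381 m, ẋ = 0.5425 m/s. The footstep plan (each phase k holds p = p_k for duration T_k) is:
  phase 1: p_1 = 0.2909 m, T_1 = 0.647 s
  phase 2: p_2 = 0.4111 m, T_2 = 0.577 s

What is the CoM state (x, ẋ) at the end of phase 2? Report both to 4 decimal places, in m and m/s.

x = -0.1111, ẋ = -1.7980

phase 1: p=0.2909, T=0.647, ωT=2.312378, cosh=5.098718, sinh=4.999692; start (x,ẋ)=(0.138100, 0.542500) → end (x,ẋ)=(0.270723, 0.035686)
phase 2: p=0.4111, T=0.577, ωT=2.062198, cosh=3.995204, sinh=3.868030; start (x,ẋ)=(0.270723, 0.035686) → end (x,ẋ)=(-0.111113, -1.798048)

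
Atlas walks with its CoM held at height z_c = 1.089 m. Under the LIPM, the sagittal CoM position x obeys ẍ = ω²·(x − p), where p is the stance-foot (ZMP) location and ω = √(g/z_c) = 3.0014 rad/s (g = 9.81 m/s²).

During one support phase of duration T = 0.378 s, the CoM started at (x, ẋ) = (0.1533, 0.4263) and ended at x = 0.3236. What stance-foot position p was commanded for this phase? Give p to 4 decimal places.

p = 0.1920

ωT = 3.0014·0.378 = 1.134529; cosh(ωT) = 1.715641, sinh(ωT) = 1.394068
x(T) = p + (x₀−p)·cosh(ωT) + (ẋ₀/ω)·sinh(ωT) ⇒ p·(1 − cosh) = x(T) − x₀·cosh − (ẋ₀/ω)·sinh
numerator   = 0.3236 − (0.1533)·1.715641 − (0.4263/3.0014)·1.394068 = -0.137412
denominator = 1 − 1.715641 = -0.715641
p = -0.137412 / -0.715641 = 0.1920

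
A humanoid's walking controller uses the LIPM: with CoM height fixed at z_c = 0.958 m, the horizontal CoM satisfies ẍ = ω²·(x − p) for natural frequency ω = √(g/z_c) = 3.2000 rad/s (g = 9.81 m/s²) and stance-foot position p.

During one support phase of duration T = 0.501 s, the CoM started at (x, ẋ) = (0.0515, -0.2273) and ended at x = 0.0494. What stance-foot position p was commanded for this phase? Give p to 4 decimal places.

ωT = 3.2000·0.501 = 1.603200; cosh(ωT) = 2.585079, sinh(ωT) = 2.383828
x(T) = p + (x₀−p)·cosh(ωT) + (ẋ₀/ω)·sinh(ωT) ⇒ p·(1 − cosh) = x(T) − x₀·cosh − (ẋ₀/ω)·sinh
numerator   = 0.0494 − (0.0515)·2.585079 − (-0.2273/3.2000)·2.383828 = 0.085595
denominator = 1 − 2.585079 = -1.585079
p = 0.085595 / -1.585079 = -0.0540

p = -0.0540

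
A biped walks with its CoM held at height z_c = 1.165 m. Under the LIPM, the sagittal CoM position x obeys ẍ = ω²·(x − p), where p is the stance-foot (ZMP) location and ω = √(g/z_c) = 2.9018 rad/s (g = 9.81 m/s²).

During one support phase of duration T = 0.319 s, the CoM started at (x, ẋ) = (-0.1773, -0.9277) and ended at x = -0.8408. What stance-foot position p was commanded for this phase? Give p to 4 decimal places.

p = 0.5260

ωT = 2.9018·0.319 = 0.925674; cosh(ωT) = 1.459917, sinh(ωT) = 1.063652
x(T) = p + (x₀−p)·cosh(ωT) + (ẋ₀/ω)·sinh(ωT) ⇒ p·(1 − cosh) = x(T) − x₀·cosh − (ẋ₀/ω)·sinh
numerator   = -0.8408 − (-0.1773)·1.459917 − (-0.9277/2.9018)·1.063652 = -0.241909
denominator = 1 − 1.459917 = -0.459917
p = -0.241909 / -0.459917 = 0.5260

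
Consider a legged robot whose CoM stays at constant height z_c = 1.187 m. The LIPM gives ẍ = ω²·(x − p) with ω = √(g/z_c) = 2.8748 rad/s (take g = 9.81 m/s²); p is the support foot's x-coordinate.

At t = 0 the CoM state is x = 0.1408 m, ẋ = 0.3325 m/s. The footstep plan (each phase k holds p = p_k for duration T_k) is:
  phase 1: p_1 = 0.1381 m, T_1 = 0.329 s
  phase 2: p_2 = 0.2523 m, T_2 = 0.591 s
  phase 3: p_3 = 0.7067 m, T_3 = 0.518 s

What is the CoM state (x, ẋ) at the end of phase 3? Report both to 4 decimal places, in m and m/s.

phase 1: p=0.1381, T=0.329, ωT=0.945809, cosh=1.481631, sinh=1.093265; start (x,ẋ)=(0.140800, 0.332500) → end (x,ẋ)=(0.268548, 0.501128)
phase 2: p=0.2523, T=0.591, ωT=1.699007, cosh=2.825689, sinh=2.642824; start (x,ẋ)=(0.268548, 0.501128) → end (x,ẋ)=(0.758902, 1.539476)
phase 3: p=0.7067, T=0.518, ωT=1.489146, cosh=2.329437, sinh=2.103872; start (x,ẋ)=(0.758902, 1.539476) → end (x,ẋ)=(1.954939, 3.901839)

x = 1.9549, ẋ = 3.9018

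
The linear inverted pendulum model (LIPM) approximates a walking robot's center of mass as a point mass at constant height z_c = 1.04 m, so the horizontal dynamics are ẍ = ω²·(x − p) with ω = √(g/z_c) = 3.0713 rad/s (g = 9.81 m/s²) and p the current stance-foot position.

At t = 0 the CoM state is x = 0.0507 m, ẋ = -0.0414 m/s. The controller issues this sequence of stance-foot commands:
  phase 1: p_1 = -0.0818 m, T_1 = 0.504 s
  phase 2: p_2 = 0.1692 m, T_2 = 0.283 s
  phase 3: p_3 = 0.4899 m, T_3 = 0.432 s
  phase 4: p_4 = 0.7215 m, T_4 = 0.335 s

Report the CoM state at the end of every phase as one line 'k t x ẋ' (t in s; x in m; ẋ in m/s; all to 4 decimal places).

phase 1: p=-0.0818, T=0.504, ωT=1.547935, cosh=2.457219, sinh=2.244533; start (x,ẋ)=(0.050700, -0.041400) → end (x,ẋ)=(0.213526, 0.811678)
phase 2: p=0.1692, T=0.283, ωT=0.869178, cosh=1.402123, sinh=0.982827; start (x,ẋ)=(0.213526, 0.811678) → end (x,ẋ)=(0.491090, 1.271872)
phase 3: p=0.4899, T=0.432, ωT=1.326802, cosh=2.017147, sinh=1.751822; start (x,ẋ)=(0.491090, 1.271872) → end (x,ẋ)=(1.217757, 2.571957)
phase 4: p=0.7215, T=0.335, ωT=1.028886, cosh=1.577675, sinh=1.220270; start (x,ẋ)=(1.217757, 2.571957) → end (x,ẋ)=(2.526307, 5.917595)

1 0.5040 0.2135 0.8117
2 0.7870 0.4911 1.2719
3 1.2190 1.2178 2.5720
4 1.5540 2.5263 5.9176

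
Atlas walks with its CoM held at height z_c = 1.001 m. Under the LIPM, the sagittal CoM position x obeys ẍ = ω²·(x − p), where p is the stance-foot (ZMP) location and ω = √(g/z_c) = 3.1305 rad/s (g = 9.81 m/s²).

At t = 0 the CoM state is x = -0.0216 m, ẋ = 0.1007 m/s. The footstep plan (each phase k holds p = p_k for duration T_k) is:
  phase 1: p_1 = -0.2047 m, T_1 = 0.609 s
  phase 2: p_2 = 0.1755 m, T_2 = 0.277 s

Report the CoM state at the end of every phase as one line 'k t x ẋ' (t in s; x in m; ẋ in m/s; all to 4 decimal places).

phase 1: p=-0.2047, T=0.609, ωT=1.906475, cosh=3.438963, sinh=3.290360; start (x,ẋ)=(-0.021600, 0.100700) → end (x,ẋ)=(0.530816, 2.232320)
phase 2: p=0.1755, T=0.277, ωT=0.867149, cosh=1.400131, sinh=0.979983; start (x,ẋ)=(0.530816, 2.232320) → end (x,ẋ)=(1.371803, 4.215593)

1 0.6090 0.5308 2.2323
2 0.8860 1.3718 4.2156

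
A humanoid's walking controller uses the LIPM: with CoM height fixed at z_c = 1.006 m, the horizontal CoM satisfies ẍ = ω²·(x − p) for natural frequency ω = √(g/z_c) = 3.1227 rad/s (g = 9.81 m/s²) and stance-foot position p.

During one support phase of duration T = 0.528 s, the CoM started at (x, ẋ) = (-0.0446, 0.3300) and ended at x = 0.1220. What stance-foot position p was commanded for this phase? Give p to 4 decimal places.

p = 0.0132

ωT = 3.1227·0.528 = 1.648786; cosh(ωT) = 2.696472, sinh(ωT) = 2.504189
x(T) = p + (x₀−p)·cosh(ωT) + (ẋ₀/ω)·sinh(ωT) ⇒ p·(1 − cosh) = x(T) − x₀·cosh − (ẋ₀/ω)·sinh
numerator   = 0.1220 − (-0.0446)·2.696472 − (0.3300/3.1227)·2.504189 = -0.022374
denominator = 1 − 2.696472 = -1.696472
p = -0.022374 / -1.696472 = 0.0132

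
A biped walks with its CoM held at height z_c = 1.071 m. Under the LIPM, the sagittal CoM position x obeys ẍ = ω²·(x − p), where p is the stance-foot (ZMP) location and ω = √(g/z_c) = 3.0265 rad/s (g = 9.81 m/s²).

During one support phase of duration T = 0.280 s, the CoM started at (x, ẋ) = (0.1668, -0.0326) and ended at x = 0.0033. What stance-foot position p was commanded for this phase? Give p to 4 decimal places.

p = 0.5689

ωT = 3.0265·0.280 = 0.847420; cosh(ωT) = 1.381069, sinh(ωT) = 0.952550
x(T) = p + (x₀−p)·cosh(ωT) + (ẋ₀/ω)·sinh(ωT) ⇒ p·(1 − cosh) = x(T) − x₀·cosh − (ẋ₀/ω)·sinh
numerator   = 0.0033 − (0.1668)·1.381069 − (-0.0326/3.0265)·0.952550 = -0.216802
denominator = 1 − 1.381069 = -0.381069
p = -0.216802 / -0.381069 = 0.5689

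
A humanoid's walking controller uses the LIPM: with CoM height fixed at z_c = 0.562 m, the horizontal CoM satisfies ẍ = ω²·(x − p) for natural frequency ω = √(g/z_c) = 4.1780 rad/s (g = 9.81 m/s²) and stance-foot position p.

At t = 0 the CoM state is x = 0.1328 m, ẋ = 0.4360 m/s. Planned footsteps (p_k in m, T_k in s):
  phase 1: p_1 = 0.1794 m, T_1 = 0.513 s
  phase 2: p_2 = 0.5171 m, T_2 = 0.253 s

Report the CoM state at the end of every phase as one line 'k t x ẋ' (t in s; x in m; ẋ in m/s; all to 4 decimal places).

phase 1: p=0.1794, T=0.513, ωT=2.143314, cosh=4.322459, sinh=4.205193; start (x,ẋ)=(0.132800, 0.436000) → end (x,ẋ)=(0.416811, 1.065863)
phase 2: p=0.5171, T=0.253, ωT=1.057034, cosh=1.612654, sinh=1.265169; start (x,ẋ)=(0.416811, 1.065863) → end (x,ẋ)=(0.678130, 1.188753)

1 0.5130 0.4168 1.0659
2 0.7660 0.6781 1.1888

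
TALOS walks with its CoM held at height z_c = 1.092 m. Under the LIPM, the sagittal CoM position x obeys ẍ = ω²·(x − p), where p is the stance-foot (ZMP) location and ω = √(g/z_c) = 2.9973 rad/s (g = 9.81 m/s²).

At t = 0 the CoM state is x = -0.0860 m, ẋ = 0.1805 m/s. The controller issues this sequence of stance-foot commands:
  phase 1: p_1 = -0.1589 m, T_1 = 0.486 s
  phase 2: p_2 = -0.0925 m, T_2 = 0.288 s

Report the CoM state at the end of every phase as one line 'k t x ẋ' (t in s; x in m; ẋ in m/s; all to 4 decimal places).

phase 1: p=-0.1589, T=0.486, ωT=1.456688, cosh=2.262364, sinh=2.029357; start (x,ẋ)=(-0.086000, 0.180500) → end (x,ẋ)=(0.128236, 0.851778)
phase 2: p=-0.0925, T=0.288, ωT=0.863222, cosh=1.396294, sinh=0.974494; start (x,ẋ)=(0.128236, 0.851778) → end (x,ẋ)=(0.492646, 1.834069)

1 0.4860 0.1282 0.8518
2 0.7740 0.4926 1.8341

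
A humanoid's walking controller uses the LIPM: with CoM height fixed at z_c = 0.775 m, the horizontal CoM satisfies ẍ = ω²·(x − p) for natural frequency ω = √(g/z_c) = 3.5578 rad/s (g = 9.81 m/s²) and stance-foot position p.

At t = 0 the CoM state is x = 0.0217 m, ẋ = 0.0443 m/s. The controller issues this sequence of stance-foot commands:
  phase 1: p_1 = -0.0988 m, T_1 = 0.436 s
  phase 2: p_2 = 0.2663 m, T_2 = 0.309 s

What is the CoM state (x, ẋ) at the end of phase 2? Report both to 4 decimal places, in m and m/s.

x = 0.6027, ẋ = 1.6023

phase 1: p=-0.0988, T=0.436, ωT=1.551201, cosh=2.464562, sinh=2.252569; start (x,ẋ)=(0.021700, 0.044300) → end (x,ẋ)=(0.226228, 1.074890)
phase 2: p=0.2663, T=0.309, ωT=1.099360, cosh=1.667664, sinh=1.334580; start (x,ẋ)=(0.226228, 1.074890) → end (x,ẋ)=(0.602679, 1.602285)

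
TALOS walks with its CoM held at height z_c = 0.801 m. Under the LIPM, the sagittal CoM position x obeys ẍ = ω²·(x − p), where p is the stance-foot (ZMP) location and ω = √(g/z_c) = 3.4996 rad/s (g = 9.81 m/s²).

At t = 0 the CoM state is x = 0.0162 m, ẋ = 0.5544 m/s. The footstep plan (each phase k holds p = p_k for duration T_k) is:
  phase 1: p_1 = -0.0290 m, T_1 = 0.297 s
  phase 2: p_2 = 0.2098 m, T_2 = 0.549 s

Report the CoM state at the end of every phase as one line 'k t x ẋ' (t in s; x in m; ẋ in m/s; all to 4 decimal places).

phase 1: p=-0.0290, T=0.297, ωT=1.039381, cosh=1.590570, sinh=1.236897; start (x,ẋ)=(0.016200, 0.554400) → end (x,ẋ)=(0.238841, 1.077467)
phase 2: p=0.2098, T=0.549, ωT=1.921280, cosh=3.488058, sinh=3.341639; start (x,ẋ)=(0.238841, 1.077467) → end (x,ẋ)=(1.339929, 4.097880)

1 0.2970 0.2388 1.0775
2 0.8460 1.3399 4.0979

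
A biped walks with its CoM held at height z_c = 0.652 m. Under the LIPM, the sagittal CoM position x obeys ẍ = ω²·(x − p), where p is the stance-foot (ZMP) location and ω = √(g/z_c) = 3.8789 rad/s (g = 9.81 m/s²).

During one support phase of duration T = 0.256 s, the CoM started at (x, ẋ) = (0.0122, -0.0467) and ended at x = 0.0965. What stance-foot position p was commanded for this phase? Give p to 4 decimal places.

ωT = 3.8789·0.256 = 0.992998; cosh(ωT) = 1.534890, sinh(ωT) = 1.164426
x(T) = p + (x₀−p)·cosh(ωT) + (ẋ₀/ω)·sinh(ωT) ⇒ p·(1 − cosh) = x(T) − x₀·cosh − (ẋ₀/ω)·sinh
numerator   = 0.0965 − (0.0122)·1.534890 − (-0.0467/3.8789)·1.164426 = 0.091793
denominator = 1 − 1.534890 = -0.534890
p = 0.091793 / -0.534890 = -0.1716

p = -0.1716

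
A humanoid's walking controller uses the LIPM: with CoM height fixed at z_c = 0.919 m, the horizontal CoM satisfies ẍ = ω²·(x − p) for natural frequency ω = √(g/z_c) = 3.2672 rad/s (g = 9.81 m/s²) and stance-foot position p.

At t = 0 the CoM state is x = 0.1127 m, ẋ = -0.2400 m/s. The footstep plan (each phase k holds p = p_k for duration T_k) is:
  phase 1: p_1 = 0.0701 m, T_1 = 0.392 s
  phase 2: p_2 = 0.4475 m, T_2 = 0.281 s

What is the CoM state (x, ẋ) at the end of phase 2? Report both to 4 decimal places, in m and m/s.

phase 1: p=0.0701, T=0.392, ωT=1.280742, cosh=1.938571, sinh=1.660740; start (x,ẋ)=(0.112700, -0.240000) → end (x,ẋ)=(0.030689, -0.234111)
phase 2: p=0.4475, T=0.281, ωT=0.918083, cosh=1.451884, sinh=1.052601; start (x,ẋ)=(0.030689, -0.234111) → end (x,ẋ)=(-0.233085, -1.773337)

x = -0.2331, ẋ = -1.7733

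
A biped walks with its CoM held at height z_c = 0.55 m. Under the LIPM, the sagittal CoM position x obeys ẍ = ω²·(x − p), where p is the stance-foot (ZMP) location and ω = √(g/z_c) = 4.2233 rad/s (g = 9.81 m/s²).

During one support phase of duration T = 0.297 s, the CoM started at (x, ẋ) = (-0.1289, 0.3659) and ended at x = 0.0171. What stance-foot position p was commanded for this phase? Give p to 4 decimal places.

ωT = 4.2233·0.297 = 1.254320; cosh(ωT) = 1.895362, sinh(ωT) = 1.610092
x(T) = p + (x₀−p)·cosh(ωT) + (ẋ₀/ω)·sinh(ωT) ⇒ p·(1 − cosh) = x(T) − x₀·cosh − (ẋ₀/ω)·sinh
numerator   = 0.0171 − (-0.1289)·1.895362 − (0.3659/4.2233)·1.610092 = 0.121916
denominator = 1 − 1.895362 = -0.895362
p = 0.121916 / -0.895362 = -0.1362

p = -0.1362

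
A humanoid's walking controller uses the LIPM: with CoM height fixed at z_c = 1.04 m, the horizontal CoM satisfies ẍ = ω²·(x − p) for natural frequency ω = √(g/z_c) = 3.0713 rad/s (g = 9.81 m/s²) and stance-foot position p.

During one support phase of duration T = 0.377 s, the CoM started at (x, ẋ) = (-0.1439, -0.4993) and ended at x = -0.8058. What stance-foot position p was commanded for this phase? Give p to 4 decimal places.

ωT = 3.0713·0.377 = 1.157880; cosh(ωT) = 1.748665, sinh(ωT) = 1.434513
x(T) = p + (x₀−p)·cosh(ωT) + (ẋ₀/ω)·sinh(ωT) ⇒ p·(1 − cosh) = x(T) − x₀·cosh − (ẋ₀/ω)·sinh
numerator   = -0.8058 − (-0.1439)·1.748665 − (-0.4993/3.0713)·1.434513 = -0.320959
denominator = 1 − 1.748665 = -0.748665
p = -0.320959 / -0.748665 = 0.4287

p = 0.4287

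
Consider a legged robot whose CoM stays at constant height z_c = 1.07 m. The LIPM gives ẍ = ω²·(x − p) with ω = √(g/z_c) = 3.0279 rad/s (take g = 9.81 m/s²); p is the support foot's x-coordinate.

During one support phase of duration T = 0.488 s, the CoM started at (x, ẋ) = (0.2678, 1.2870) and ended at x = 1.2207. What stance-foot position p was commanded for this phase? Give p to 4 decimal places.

p = 0.2142

ωT = 3.0279·0.488 = 1.477615; cosh(ωT) = 2.305332, sinh(ωT) = 2.077150
x(T) = p + (x₀−p)·cosh(ωT) + (ẋ₀/ω)·sinh(ωT) ⇒ p·(1 − cosh) = x(T) − x₀·cosh − (ẋ₀/ω)·sinh
numerator   = 1.2207 − (0.2678)·2.305332 − (1.2870/3.0279)·2.077150 = -0.279554
denominator = 1 − 2.305332 = -1.305332
p = -0.279554 / -1.305332 = 0.2142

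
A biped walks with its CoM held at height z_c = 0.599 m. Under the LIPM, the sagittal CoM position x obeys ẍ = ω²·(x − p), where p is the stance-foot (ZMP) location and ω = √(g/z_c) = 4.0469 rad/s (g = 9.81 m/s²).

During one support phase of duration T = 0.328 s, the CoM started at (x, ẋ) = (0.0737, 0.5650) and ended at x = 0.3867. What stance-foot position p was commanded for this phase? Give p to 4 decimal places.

p = 0.0067

ωT = 4.0469·0.328 = 1.327383; cosh(ωT) = 2.018166, sinh(ωT) = 1.752996
x(T) = p + (x₀−p)·cosh(ωT) + (ẋ₀/ω)·sinh(ωT) ⇒ p·(1 − cosh) = x(T) − x₀·cosh − (ẋ₀/ω)·sinh
numerator   = 0.3867 − (0.0737)·2.018166 − (0.5650/4.0469)·1.752996 = -0.006780
denominator = 1 − 2.018166 = -1.018166
p = -0.006780 / -1.018166 = 0.0067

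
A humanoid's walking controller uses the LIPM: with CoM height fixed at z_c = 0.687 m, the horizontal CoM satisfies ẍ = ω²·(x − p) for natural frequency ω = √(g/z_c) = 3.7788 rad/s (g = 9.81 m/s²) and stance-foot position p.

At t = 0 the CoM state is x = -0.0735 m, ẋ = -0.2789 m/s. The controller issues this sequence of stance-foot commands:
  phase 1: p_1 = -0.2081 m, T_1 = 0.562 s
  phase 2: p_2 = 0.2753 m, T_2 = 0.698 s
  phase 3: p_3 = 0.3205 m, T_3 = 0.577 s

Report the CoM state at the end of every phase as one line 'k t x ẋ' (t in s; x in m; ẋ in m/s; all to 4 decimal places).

phase 1: p=-0.2081, T=0.562, ωT=2.123686, cosh=4.240745, sinh=4.121155; start (x,ẋ)=(-0.073500, -0.278900) → end (x,ẋ)=(0.058536, 0.913385)
phase 2: p=0.2753, T=0.698, ωT=2.637602, cosh=7.025589, sinh=6.954057; start (x,ẋ)=(0.058536, 0.913385) → end (x,ẋ)=(0.433292, 0.720950)
phase 3: p=0.3205, T=0.577, ωT=2.180368, cosh=4.481279, sinh=4.368279; start (x,ẋ)=(0.433292, 0.720950) → end (x,ẋ)=(1.659368, 5.092619)

1 0.5620 0.0585 0.9134
2 1.2600 0.4333 0.7209
3 1.8370 1.6594 5.0926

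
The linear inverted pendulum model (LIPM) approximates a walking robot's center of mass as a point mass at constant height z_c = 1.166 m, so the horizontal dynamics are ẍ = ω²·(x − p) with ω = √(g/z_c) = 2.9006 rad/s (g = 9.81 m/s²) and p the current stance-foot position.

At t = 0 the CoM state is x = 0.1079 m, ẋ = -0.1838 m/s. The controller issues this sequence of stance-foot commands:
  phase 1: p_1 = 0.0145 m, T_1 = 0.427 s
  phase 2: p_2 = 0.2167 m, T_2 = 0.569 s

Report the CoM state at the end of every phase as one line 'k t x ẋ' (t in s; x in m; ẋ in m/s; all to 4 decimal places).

phase 1: p=0.0145, T=0.427, ωT=1.238556, cosh=1.870215, sinh=1.580413; start (x,ẋ)=(0.107900, -0.183800) → end (x,ẋ)=(0.089033, 0.084414)
phase 2: p=0.2167, T=0.569, ωT=1.650441, cosh=2.700622, sinh=2.508657; start (x,ẋ)=(0.089033, 0.084414) → end (x,ẋ)=(-0.055072, -0.701011)

1 0.4270 0.0890 0.0844
2 0.9960 -0.0551 -0.7010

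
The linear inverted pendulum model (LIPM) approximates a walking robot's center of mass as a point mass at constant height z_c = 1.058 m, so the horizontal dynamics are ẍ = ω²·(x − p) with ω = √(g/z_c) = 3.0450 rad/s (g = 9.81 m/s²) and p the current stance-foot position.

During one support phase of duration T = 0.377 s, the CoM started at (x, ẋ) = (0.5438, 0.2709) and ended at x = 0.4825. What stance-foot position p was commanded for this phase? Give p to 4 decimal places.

ωT = 3.0450·0.377 = 1.147965; cosh(ωT) = 1.734527, sinh(ωT) = 1.417245
x(T) = p + (x₀−p)·cosh(ωT) + (ẋ₀/ω)·sinh(ωT) ⇒ p·(1 − cosh) = x(T) − x₀·cosh − (ẋ₀/ω)·sinh
numerator   = 0.4825 − (0.5438)·1.734527 − (0.2709/3.0450)·1.417245 = -0.586822
denominator = 1 − 1.734527 = -0.734527
p = -0.586822 / -0.734527 = 0.7989

p = 0.7989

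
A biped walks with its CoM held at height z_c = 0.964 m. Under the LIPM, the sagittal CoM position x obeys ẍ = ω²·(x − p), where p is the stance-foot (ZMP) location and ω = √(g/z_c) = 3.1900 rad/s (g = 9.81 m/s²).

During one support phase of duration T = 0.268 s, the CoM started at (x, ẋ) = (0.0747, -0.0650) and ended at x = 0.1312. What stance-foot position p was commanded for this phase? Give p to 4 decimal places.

ωT = 3.1900·0.268 = 0.854920; cosh(ωT) = 1.388252, sinh(ωT) = 0.962935
x(T) = p + (x₀−p)·cosh(ωT) + (ẋ₀/ω)·sinh(ωT) ⇒ p·(1 − cosh) = x(T) − x₀·cosh − (ẋ₀/ω)·sinh
numerator   = 0.1312 − (0.0747)·1.388252 − (-0.0650/3.1900)·0.962935 = 0.047119
denominator = 1 − 1.388252 = -0.388252
p = 0.047119 / -0.388252 = -0.1214

p = -0.1214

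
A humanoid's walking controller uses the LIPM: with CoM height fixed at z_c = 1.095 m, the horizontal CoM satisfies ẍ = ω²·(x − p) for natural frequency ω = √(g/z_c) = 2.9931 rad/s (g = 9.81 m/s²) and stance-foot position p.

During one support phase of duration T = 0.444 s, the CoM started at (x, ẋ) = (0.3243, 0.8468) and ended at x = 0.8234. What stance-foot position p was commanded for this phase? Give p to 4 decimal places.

ωT = 2.9931·0.444 = 1.328936; cosh(ωT) = 2.020891, sinh(ωT) = 1.756133
x(T) = p + (x₀−p)·cosh(ωT) + (ẋ₀/ω)·sinh(ωT) ⇒ p·(1 − cosh) = x(T) − x₀·cosh − (ẋ₀/ω)·sinh
numerator   = 0.8234 − (0.3243)·2.020891 − (0.8468/2.9931)·1.756133 = -0.328816
denominator = 1 − 2.020891 = -1.020891
p = -0.328816 / -1.020891 = 0.3221

p = 0.3221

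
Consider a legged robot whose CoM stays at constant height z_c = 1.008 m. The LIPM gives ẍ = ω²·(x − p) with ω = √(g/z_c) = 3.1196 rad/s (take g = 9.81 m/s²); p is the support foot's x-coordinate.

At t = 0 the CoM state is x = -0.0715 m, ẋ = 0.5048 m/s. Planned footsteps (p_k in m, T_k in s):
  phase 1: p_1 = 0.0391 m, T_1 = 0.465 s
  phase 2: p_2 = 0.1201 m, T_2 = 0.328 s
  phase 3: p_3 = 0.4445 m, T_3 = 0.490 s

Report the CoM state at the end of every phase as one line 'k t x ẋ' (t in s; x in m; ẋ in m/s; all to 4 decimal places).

phase 1: p=0.0391, T=0.465, ωT=1.450614, cosh=2.250080, sinh=2.015653; start (x,ẋ)=(-0.071500, 0.504800) → end (x,ẋ)=(0.116405, 0.440384)
phase 2: p=0.1201, T=0.328, ωT=1.023229, cosh=1.570798, sinh=1.211365; start (x,ẋ)=(0.116405, 0.440384) → end (x,ẋ)=(0.285301, 0.677792)
phase 3: p=0.4445, T=0.490, ωT=1.528604, cosh=2.414286, sinh=2.197448; start (x,ẋ)=(0.285301, 0.677792) → end (x,ẋ)=(0.537585, 0.545050)

1 0.4650 0.1164 0.4404
2 0.7930 0.2853 0.6778
3 1.2830 0.5376 0.5450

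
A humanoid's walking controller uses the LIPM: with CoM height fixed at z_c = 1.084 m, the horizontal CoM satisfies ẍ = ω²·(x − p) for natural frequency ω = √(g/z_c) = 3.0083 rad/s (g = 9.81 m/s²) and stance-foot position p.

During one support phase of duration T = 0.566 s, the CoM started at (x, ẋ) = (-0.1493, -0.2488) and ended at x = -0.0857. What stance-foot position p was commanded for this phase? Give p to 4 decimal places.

p = -0.3035

ωT = 3.0083·0.566 = 1.702698; cosh(ωT) = 2.835463, sinh(ωT) = 2.653272
x(T) = p + (x₀−p)·cosh(ωT) + (ẋ₀/ω)·sinh(ωT) ⇒ p·(1 − cosh) = x(T) − x₀·cosh − (ẋ₀/ω)·sinh
numerator   = -0.0857 − (-0.1493)·2.835463 − (-0.2488/3.0083)·2.653272 = 0.557072
denominator = 1 − 2.835463 = -1.835463
p = 0.557072 / -1.835463 = -0.3035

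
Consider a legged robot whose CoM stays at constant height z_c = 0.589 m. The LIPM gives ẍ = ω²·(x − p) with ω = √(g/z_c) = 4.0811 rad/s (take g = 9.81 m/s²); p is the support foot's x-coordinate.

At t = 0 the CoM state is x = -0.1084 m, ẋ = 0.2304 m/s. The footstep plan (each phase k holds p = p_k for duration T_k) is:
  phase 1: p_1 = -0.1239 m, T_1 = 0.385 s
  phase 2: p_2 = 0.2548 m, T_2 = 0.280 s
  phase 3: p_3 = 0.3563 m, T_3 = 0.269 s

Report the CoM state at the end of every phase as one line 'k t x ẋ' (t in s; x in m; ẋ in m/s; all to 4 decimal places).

1 0.3850 0.0450 0.7240
2 0.6650 0.1422 0.0446
3 0.9340 0.0143 -1.0893

phase 1: p=-0.1239, T=0.385, ωT=1.571224, cosh=2.510162, sinh=2.302371; start (x,ẋ)=(-0.108400, 0.230400) → end (x,ẋ)=(0.044989, 0.723982)
phase 2: p=0.2548, T=0.280, ωT=1.142708, cosh=1.727101, sinh=1.408147; start (x,ẋ)=(0.044989, 0.723982) → end (x,ẋ)=(0.142238, 0.044650)
phase 3: p=0.3563, T=0.269, ωT=1.097816, cosh=1.665605, sinh=1.332006; start (x,ẋ)=(0.142238, 0.044650) → end (x,ẋ)=(0.014331, -1.089281)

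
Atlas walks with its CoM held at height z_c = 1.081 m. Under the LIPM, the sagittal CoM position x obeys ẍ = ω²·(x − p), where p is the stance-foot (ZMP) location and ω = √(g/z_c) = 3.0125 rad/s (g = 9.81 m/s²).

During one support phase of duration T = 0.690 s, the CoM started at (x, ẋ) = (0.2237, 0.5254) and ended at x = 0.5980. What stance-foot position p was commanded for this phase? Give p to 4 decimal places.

ωT = 3.0125·0.690 = 2.078625; cosh(ωT) = 4.059286, sinh(ωT) = 3.934184
x(T) = p + (x₀−p)·cosh(ωT) + (ẋ₀/ω)·sinh(ωT) ⇒ p·(1 − cosh) = x(T) − x₀·cosh − (ẋ₀/ω)·sinh
numerator   = 0.5980 − (0.2237)·4.059286 − (0.5254/3.0125)·3.934184 = -0.996210
denominator = 1 − 4.059286 = -3.059286
p = -0.996210 / -3.059286 = 0.3256

p = 0.3256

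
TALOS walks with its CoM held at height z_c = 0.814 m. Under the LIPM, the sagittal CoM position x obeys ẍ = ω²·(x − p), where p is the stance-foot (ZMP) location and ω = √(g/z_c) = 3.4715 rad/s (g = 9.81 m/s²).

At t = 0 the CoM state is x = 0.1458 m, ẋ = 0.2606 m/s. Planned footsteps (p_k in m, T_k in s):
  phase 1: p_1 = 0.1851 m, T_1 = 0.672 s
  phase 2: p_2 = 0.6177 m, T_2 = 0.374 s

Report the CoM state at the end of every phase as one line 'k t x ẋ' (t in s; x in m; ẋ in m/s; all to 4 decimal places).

1 0.6720 0.3639 0.6592
2 1.0460 0.4401 -0.1962

phase 1: p=0.1851, T=0.672, ωT=2.332848, cosh=5.202137, sinh=5.105118; start (x,ẋ)=(0.145800, 0.260600) → end (x,ẋ)=(0.363889, 0.659186)
phase 2: p=0.6177, T=0.374, ωT=1.298341, cosh=1.968099, sinh=1.695115; start (x,ẋ)=(0.363889, 0.659186) → end (x,ẋ)=(0.440052, -0.196230)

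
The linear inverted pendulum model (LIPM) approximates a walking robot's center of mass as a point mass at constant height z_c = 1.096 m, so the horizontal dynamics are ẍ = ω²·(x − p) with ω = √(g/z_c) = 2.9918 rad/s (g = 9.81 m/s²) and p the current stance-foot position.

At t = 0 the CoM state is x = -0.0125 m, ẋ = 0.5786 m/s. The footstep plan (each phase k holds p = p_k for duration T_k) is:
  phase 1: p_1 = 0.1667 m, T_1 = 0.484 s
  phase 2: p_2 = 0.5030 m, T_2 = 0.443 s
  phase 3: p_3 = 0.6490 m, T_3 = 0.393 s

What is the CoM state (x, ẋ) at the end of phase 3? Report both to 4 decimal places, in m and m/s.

phase 1: p=0.1667, T=0.484, ωT=1.448031, cosh=2.244881, sinh=2.009848; start (x,ẋ)=(-0.012500, 0.578600) → end (x,ẋ)=(0.153113, 0.221347)
phase 2: p=0.5030, T=0.443, ωT=1.325367, cosh=2.014637, sinh=1.748931; start (x,ẋ)=(0.153113, 0.221347) → end (x,ẋ)=(-0.072502, -1.384836)
phase 3: p=0.6490, T=0.393, ωT=1.175777, cosh=1.774620, sinh=1.466041; start (x,ẋ)=(-0.072502, -1.384836) → end (x,ẋ)=(-1.309989, -5.622140)

x = -1.3100, ẋ = -5.6221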